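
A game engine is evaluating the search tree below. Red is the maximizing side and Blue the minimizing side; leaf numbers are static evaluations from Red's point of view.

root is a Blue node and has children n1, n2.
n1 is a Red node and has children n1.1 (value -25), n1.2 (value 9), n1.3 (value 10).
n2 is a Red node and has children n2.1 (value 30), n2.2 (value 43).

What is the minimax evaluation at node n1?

n1 (Red): max(-25, 9, 10) = 10

10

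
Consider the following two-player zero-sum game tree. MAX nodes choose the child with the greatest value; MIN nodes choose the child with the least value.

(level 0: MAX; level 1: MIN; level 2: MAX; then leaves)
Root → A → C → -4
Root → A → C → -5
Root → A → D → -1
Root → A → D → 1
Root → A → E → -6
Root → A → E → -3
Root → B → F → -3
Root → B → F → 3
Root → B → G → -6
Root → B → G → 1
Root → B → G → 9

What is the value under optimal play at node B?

F (MAX): max(-3, 3) = 3
G (MAX): max(-6, 1, 9) = 9
B (MIN): min(3, 9) = 3

3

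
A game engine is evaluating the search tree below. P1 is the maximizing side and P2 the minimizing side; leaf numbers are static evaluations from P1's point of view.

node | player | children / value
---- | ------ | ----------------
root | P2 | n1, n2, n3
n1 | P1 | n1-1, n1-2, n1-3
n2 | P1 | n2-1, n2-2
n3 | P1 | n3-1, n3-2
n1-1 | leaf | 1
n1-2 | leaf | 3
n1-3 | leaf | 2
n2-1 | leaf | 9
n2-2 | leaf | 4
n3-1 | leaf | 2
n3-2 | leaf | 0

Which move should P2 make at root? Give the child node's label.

n1 (P1): max(1, 3, 2) = 3
n2 (P1): max(9, 4) = 9
n3 (P1): max(2, 0) = 2
root (P2): min(3, 9, 2) = 2
P2 at root wants the lowest of {n1=3, n2=9, n3=2}, so chooses n3.

n3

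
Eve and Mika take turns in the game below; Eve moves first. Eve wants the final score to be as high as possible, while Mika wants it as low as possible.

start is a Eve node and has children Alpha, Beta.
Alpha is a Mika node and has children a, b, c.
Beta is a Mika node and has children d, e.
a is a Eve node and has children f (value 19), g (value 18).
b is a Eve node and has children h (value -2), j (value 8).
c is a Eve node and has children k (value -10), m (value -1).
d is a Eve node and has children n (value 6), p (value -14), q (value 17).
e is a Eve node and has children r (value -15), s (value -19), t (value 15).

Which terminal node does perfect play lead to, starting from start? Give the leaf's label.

a (Eve): max(19, 18) = 19
b (Eve): max(-2, 8) = 8
c (Eve): max(-10, -1) = -1
Alpha (Mika): min(19, 8, -1) = -1
d (Eve): max(6, -14, 17) = 17
e (Eve): max(-15, -19, 15) = 15
Beta (Mika): min(17, 15) = 15
start (Eve): max(-1, 15) = 15
At start, Eve picks Beta (highest: 15).
At Beta, Mika picks e (lowest: 15).
At e, Eve picks t (highest: 15).
Terminal value 15.

t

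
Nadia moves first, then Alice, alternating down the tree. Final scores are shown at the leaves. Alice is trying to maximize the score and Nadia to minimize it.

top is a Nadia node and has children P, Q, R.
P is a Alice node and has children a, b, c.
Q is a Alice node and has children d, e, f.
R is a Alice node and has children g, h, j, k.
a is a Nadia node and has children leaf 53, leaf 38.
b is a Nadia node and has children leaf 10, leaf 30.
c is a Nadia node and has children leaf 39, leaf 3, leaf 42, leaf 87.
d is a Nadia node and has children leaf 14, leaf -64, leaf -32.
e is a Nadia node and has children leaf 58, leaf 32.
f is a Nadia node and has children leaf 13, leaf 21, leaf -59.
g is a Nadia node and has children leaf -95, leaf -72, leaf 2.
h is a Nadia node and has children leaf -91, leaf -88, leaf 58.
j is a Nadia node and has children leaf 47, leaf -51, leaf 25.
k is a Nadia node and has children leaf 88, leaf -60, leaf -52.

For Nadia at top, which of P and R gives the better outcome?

R

a (Nadia): min(53, 38) = 38
b (Nadia): min(10, 30) = 10
c (Nadia): min(39, 3, 42, 87) = 3
P (Alice): max(38, 10, 3) = 38
g (Nadia): min(-95, -72, 2) = -95
h (Nadia): min(-91, -88, 58) = -91
j (Nadia): min(47, -51, 25) = -51
k (Nadia): min(88, -60, -52) = -60
R (Alice): max(-95, -91, -51, -60) = -51
Nadia prefers the lower value; P=38, R=-51. R is better since -51 < 38.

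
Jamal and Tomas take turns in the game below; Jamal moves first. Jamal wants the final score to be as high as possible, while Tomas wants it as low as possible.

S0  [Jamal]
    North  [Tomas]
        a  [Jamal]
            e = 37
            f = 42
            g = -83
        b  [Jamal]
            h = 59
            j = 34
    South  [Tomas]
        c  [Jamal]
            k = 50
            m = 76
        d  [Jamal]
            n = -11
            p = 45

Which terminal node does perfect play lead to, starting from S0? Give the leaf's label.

a (Jamal): max(37, 42, -83) = 42
b (Jamal): max(59, 34) = 59
North (Tomas): min(42, 59) = 42
c (Jamal): max(50, 76) = 76
d (Jamal): max(-11, 45) = 45
South (Tomas): min(76, 45) = 45
S0 (Jamal): max(42, 45) = 45
At S0, Jamal picks South (highest: 45).
At South, Tomas picks d (lowest: 45).
At d, Jamal picks p (highest: 45).
Terminal value 45.

p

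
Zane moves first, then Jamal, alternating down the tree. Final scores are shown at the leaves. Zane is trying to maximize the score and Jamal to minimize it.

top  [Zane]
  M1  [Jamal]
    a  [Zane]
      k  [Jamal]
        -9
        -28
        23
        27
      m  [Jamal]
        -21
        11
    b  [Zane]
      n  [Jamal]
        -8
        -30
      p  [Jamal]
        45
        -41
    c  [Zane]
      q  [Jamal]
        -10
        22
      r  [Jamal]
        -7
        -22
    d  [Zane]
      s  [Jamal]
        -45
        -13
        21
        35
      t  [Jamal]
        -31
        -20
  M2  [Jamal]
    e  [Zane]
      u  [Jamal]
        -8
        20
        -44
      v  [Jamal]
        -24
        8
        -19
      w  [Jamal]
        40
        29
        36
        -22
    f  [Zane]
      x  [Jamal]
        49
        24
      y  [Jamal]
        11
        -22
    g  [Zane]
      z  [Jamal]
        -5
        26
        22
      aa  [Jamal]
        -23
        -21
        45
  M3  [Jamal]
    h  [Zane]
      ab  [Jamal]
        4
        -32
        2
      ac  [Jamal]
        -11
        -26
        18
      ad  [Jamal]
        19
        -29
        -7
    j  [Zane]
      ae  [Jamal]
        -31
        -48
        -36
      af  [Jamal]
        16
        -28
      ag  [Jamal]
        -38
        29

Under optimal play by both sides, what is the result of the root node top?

k (Jamal): min(-9, -28, 23, 27) = -28
m (Jamal): min(-21, 11) = -21
a (Zane): max(-28, -21) = -21
n (Jamal): min(-8, -30) = -30
p (Jamal): min(45, -41) = -41
b (Zane): max(-30, -41) = -30
q (Jamal): min(-10, 22) = -10
r (Jamal): min(-7, -22) = -22
c (Zane): max(-10, -22) = -10
s (Jamal): min(-45, -13, 21, 35) = -45
t (Jamal): min(-31, -20) = -31
d (Zane): max(-45, -31) = -31
M1 (Jamal): min(-21, -30, -10, -31) = -31
u (Jamal): min(-8, 20, -44) = -44
v (Jamal): min(-24, 8, -19) = -24
w (Jamal): min(40, 29, 36, -22) = -22
e (Zane): max(-44, -24, -22) = -22
x (Jamal): min(49, 24) = 24
y (Jamal): min(11, -22) = -22
f (Zane): max(24, -22) = 24
z (Jamal): min(-5, 26, 22) = -5
aa (Jamal): min(-23, -21, 45) = -23
g (Zane): max(-5, -23) = -5
M2 (Jamal): min(-22, 24, -5) = -22
ab (Jamal): min(4, -32, 2) = -32
ac (Jamal): min(-11, -26, 18) = -26
ad (Jamal): min(19, -29, -7) = -29
h (Zane): max(-32, -26, -29) = -26
ae (Jamal): min(-31, -48, -36) = -48
af (Jamal): min(16, -28) = -28
ag (Jamal): min(-38, 29) = -38
j (Zane): max(-48, -28, -38) = -28
M3 (Jamal): min(-26, -28) = -28
top (Zane): max(-31, -22, -28) = -22

-22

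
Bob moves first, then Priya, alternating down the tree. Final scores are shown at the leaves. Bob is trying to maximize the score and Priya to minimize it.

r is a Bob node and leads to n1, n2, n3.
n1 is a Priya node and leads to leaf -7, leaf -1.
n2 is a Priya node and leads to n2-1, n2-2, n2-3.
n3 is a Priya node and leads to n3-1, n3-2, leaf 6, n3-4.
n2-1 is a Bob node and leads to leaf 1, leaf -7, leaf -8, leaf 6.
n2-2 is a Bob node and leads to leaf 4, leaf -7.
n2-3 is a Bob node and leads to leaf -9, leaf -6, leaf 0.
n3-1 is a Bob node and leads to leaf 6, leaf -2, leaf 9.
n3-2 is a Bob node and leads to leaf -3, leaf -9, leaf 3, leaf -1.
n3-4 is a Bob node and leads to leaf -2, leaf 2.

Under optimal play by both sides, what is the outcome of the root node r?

2

n1 (Priya): min(-7, -1) = -7
n2-1 (Bob): max(1, -7, -8, 6) = 6
n2-2 (Bob): max(4, -7) = 4
n2-3 (Bob): max(-9, -6, 0) = 0
n2 (Priya): min(6, 4, 0) = 0
n3-1 (Bob): max(6, -2, 9) = 9
n3-2 (Bob): max(-3, -9, 3, -1) = 3
n3-4 (Bob): max(-2, 2) = 2
n3 (Priya): min(9, 3, 6, 2) = 2
r (Bob): max(-7, 0, 2) = 2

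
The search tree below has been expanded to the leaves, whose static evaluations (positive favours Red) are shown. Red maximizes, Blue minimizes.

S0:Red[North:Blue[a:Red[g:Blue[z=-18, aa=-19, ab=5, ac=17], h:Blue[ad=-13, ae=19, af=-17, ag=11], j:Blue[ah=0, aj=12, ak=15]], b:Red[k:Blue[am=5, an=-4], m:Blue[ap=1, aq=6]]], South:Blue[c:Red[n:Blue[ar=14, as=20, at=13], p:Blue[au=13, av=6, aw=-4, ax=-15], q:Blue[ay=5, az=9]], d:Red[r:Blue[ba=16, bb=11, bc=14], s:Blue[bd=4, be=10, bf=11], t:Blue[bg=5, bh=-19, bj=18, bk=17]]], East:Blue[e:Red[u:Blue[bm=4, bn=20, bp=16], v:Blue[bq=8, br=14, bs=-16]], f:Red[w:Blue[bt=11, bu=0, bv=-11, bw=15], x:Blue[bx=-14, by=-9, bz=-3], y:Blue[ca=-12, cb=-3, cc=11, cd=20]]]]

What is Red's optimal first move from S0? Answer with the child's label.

South

g (Blue): min(-18, -19, 5, 17) = -19
h (Blue): min(-13, 19, -17, 11) = -17
j (Blue): min(0, 12, 15) = 0
a (Red): max(-19, -17, 0) = 0
k (Blue): min(5, -4) = -4
m (Blue): min(1, 6) = 1
b (Red): max(-4, 1) = 1
North (Blue): min(0, 1) = 0
n (Blue): min(14, 20, 13) = 13
p (Blue): min(13, 6, -4, -15) = -15
q (Blue): min(5, 9) = 5
c (Red): max(13, -15, 5) = 13
r (Blue): min(16, 11, 14) = 11
s (Blue): min(4, 10, 11) = 4
t (Blue): min(5, -19, 18, 17) = -19
d (Red): max(11, 4, -19) = 11
South (Blue): min(13, 11) = 11
u (Blue): min(4, 20, 16) = 4
v (Blue): min(8, 14, -16) = -16
e (Red): max(4, -16) = 4
w (Blue): min(11, 0, -11, 15) = -11
x (Blue): min(-14, -9, -3) = -14
y (Blue): min(-12, -3, 11, 20) = -12
f (Red): max(-11, -14, -12) = -11
East (Blue): min(4, -11) = -11
S0 (Red): max(0, 11, -11) = 11
Red at S0 wants the highest of {North=0, South=11, East=-11}, so chooses South.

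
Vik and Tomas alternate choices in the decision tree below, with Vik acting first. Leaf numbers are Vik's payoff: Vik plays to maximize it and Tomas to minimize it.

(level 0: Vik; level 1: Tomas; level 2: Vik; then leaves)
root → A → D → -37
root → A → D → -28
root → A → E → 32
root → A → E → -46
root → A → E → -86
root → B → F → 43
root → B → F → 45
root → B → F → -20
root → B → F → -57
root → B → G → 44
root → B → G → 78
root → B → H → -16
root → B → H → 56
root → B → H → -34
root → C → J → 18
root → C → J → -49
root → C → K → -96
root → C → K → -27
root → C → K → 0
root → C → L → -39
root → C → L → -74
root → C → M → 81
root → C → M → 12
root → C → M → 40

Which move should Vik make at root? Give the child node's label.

B

D (Vik): max(-37, -28) = -28
E (Vik): max(32, -46, -86) = 32
A (Tomas): min(-28, 32) = -28
F (Vik): max(43, 45, -20, -57) = 45
G (Vik): max(44, 78) = 78
H (Vik): max(-16, 56, -34) = 56
B (Tomas): min(45, 78, 56) = 45
J (Vik): max(18, -49) = 18
K (Vik): max(-96, -27, 0) = 0
L (Vik): max(-39, -74) = -39
M (Vik): max(81, 12, 40) = 81
C (Tomas): min(18, 0, -39, 81) = -39
root (Vik): max(-28, 45, -39) = 45
Vik at root wants the highest of {A=-28, B=45, C=-39}, so chooses B.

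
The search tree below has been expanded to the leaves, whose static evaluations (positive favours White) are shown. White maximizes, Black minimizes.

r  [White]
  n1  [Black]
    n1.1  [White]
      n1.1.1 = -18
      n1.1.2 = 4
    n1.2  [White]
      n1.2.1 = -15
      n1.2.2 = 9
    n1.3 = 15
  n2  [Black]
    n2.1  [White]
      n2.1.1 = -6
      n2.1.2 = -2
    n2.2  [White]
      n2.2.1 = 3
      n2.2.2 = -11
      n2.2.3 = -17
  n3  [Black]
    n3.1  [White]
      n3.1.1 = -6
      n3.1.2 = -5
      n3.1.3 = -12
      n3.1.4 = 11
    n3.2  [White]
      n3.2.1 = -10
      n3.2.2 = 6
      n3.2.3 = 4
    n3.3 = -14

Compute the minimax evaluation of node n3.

n3.1 (White): max(-6, -5, -12, 11) = 11
n3.2 (White): max(-10, 6, 4) = 6
n3 (Black): min(11, 6, -14) = -14

-14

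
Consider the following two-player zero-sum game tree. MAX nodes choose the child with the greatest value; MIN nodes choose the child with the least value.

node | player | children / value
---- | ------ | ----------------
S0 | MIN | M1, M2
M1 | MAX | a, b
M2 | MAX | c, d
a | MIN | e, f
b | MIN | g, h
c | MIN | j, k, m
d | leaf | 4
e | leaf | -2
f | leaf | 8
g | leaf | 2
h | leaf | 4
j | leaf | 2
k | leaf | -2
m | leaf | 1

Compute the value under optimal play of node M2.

c (MIN): min(2, -2, 1) = -2
M2 (MAX): max(-2, 4) = 4

4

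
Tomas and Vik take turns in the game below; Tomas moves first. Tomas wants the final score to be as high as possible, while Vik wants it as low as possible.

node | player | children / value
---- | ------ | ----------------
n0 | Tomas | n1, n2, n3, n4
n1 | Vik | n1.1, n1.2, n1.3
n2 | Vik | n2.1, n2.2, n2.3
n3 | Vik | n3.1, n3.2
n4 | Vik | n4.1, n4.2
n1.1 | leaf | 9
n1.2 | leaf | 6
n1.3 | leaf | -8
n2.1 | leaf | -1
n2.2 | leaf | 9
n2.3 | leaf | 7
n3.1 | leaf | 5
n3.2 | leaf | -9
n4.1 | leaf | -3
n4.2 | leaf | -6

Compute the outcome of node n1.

-8

n1 (Vik): min(9, 6, -8) = -8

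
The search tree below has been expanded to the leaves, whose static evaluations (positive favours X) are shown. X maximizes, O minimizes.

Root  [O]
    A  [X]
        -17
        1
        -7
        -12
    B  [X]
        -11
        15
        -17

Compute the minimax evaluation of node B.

B (X): max(-11, 15, -17) = 15

15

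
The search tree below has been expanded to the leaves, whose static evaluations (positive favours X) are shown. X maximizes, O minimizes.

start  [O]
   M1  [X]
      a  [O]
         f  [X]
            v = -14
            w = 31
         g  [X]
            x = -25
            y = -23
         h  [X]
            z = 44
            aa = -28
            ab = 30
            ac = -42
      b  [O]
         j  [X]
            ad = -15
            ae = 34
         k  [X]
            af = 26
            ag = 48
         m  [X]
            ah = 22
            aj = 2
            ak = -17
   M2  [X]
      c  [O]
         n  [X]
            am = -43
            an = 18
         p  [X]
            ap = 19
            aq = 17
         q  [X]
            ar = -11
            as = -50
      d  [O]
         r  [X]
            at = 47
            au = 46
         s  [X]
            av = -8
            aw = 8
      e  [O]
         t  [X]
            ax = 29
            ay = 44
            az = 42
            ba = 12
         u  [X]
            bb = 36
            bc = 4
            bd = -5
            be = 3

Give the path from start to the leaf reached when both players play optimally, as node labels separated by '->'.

f (X): max(-14, 31) = 31
g (X): max(-25, -23) = -23
h (X): max(44, -28, 30, -42) = 44
a (O): min(31, -23, 44) = -23
j (X): max(-15, 34) = 34
k (X): max(26, 48) = 48
m (X): max(22, 2, -17) = 22
b (O): min(34, 48, 22) = 22
M1 (X): max(-23, 22) = 22
n (X): max(-43, 18) = 18
p (X): max(19, 17) = 19
q (X): max(-11, -50) = -11
c (O): min(18, 19, -11) = -11
r (X): max(47, 46) = 47
s (X): max(-8, 8) = 8
d (O): min(47, 8) = 8
t (X): max(29, 44, 42, 12) = 44
u (X): max(36, 4, -5, 3) = 36
e (O): min(44, 36) = 36
M2 (X): max(-11, 8, 36) = 36
start (O): min(22, 36) = 22
At start, O picks M1 (lowest: 22).
At M1, X picks b (highest: 22).
At b, O picks m (lowest: 22).
At m, X picks ah (highest: 22).
Terminal value 22.

start -> M1 -> b -> m -> ah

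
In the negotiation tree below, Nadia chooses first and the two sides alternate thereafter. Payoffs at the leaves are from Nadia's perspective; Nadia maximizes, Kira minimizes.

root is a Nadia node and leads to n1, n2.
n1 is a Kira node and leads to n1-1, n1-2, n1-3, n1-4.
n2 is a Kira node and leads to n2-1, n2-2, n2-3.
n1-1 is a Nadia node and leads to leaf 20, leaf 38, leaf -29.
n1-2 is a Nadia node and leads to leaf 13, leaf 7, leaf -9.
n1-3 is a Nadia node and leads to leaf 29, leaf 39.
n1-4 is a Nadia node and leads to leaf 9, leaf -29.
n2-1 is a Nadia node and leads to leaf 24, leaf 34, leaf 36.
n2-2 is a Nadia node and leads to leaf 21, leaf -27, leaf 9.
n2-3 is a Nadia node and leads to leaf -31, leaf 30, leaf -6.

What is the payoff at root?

21

n1-1 (Nadia): max(20, 38, -29) = 38
n1-2 (Nadia): max(13, 7, -9) = 13
n1-3 (Nadia): max(29, 39) = 39
n1-4 (Nadia): max(9, -29) = 9
n1 (Kira): min(38, 13, 39, 9) = 9
n2-1 (Nadia): max(24, 34, 36) = 36
n2-2 (Nadia): max(21, -27, 9) = 21
n2-3 (Nadia): max(-31, 30, -6) = 30
n2 (Kira): min(36, 21, 30) = 21
root (Nadia): max(9, 21) = 21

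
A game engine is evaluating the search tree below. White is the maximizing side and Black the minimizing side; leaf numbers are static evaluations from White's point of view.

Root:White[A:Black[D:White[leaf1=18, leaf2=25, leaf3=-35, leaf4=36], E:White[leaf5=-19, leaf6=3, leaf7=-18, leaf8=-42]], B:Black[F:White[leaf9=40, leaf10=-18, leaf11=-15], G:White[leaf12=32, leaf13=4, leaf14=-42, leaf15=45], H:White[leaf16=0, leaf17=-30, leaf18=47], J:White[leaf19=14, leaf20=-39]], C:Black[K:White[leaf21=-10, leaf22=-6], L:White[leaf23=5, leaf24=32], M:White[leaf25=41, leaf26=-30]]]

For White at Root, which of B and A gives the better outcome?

B

F (White): max(40, -18, -15) = 40
G (White): max(32, 4, -42, 45) = 45
H (White): max(0, -30, 47) = 47
J (White): max(14, -39) = 14
B (Black): min(40, 45, 47, 14) = 14
D (White): max(18, 25, -35, 36) = 36
E (White): max(-19, 3, -18, -42) = 3
A (Black): min(36, 3) = 3
White prefers the higher value; B=14, A=3. B is better since 14 > 3.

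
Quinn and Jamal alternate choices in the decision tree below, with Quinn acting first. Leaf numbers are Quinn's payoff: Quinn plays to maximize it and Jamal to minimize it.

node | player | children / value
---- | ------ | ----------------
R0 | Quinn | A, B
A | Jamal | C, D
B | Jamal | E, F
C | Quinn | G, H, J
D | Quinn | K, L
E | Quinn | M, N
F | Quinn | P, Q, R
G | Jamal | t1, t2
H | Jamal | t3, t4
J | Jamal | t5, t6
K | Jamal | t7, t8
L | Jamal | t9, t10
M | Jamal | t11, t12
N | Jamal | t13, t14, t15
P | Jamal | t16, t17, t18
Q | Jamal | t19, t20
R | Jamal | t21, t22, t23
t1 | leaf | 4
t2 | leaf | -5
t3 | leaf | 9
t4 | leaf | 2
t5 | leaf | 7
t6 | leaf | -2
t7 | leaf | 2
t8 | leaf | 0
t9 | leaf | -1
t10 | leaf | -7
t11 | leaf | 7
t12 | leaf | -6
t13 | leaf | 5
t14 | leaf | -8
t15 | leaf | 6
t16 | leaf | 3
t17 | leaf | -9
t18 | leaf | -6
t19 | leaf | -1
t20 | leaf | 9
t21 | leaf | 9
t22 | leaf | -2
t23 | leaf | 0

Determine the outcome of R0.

0

G (Jamal): min(4, -5) = -5
H (Jamal): min(9, 2) = 2
J (Jamal): min(7, -2) = -2
C (Quinn): max(-5, 2, -2) = 2
K (Jamal): min(2, 0) = 0
L (Jamal): min(-1, -7) = -7
D (Quinn): max(0, -7) = 0
A (Jamal): min(2, 0) = 0
M (Jamal): min(7, -6) = -6
N (Jamal): min(5, -8, 6) = -8
E (Quinn): max(-6, -8) = -6
P (Jamal): min(3, -9, -6) = -9
Q (Jamal): min(-1, 9) = -1
R (Jamal): min(9, -2, 0) = -2
F (Quinn): max(-9, -1, -2) = -1
B (Jamal): min(-6, -1) = -6
R0 (Quinn): max(0, -6) = 0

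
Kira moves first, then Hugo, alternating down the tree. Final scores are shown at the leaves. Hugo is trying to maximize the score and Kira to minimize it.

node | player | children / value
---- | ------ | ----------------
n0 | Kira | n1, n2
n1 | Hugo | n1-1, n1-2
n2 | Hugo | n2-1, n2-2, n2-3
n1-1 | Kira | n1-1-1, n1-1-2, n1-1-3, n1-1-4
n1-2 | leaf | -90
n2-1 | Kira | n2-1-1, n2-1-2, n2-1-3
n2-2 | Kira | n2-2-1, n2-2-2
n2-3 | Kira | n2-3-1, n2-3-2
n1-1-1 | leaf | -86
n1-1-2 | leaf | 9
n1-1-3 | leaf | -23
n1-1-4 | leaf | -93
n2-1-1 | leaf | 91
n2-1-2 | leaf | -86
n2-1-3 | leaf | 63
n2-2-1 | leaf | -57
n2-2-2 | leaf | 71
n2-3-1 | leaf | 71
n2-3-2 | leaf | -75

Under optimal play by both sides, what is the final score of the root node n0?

-90

n1-1 (Kira): min(-86, 9, -23, -93) = -93
n1 (Hugo): max(-93, -90) = -90
n2-1 (Kira): min(91, -86, 63) = -86
n2-2 (Kira): min(-57, 71) = -57
n2-3 (Kira): min(71, -75) = -75
n2 (Hugo): max(-86, -57, -75) = -57
n0 (Kira): min(-90, -57) = -90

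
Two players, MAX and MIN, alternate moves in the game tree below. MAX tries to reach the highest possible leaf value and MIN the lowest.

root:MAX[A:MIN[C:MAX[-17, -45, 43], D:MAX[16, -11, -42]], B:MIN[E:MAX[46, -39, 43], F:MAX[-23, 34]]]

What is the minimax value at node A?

C (MAX): max(-17, -45, 43) = 43
D (MAX): max(16, -11, -42) = 16
A (MIN): min(43, 16) = 16

16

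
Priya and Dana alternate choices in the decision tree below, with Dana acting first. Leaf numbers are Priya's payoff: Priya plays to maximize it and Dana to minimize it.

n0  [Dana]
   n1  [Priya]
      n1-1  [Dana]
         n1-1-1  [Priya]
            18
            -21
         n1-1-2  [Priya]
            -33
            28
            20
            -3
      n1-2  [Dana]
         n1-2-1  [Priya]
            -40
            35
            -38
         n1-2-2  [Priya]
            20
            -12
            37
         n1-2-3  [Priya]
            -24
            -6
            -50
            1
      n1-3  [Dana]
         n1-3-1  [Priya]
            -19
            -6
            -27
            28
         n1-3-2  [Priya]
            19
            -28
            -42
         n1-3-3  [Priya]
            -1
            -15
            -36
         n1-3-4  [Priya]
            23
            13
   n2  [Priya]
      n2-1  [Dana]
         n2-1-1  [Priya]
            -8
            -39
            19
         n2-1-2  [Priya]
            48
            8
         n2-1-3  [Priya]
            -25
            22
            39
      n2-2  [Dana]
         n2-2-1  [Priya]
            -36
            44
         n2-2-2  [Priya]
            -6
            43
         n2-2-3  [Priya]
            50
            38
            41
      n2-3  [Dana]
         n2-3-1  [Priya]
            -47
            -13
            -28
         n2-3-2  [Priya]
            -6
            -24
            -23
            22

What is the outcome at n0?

n1-1-1 (Priya): max(18, -21) = 18
n1-1-2 (Priya): max(-33, 28, 20, -3) = 28
n1-1 (Dana): min(18, 28) = 18
n1-2-1 (Priya): max(-40, 35, -38) = 35
n1-2-2 (Priya): max(20, -12, 37) = 37
n1-2-3 (Priya): max(-24, -6, -50, 1) = 1
n1-2 (Dana): min(35, 37, 1) = 1
n1-3-1 (Priya): max(-19, -6, -27, 28) = 28
n1-3-2 (Priya): max(19, -28, -42) = 19
n1-3-3 (Priya): max(-1, -15, -36) = -1
n1-3-4 (Priya): max(23, 13) = 23
n1-3 (Dana): min(28, 19, -1, 23) = -1
n1 (Priya): max(18, 1, -1) = 18
n2-1-1 (Priya): max(-8, -39, 19) = 19
n2-1-2 (Priya): max(48, 8) = 48
n2-1-3 (Priya): max(-25, 22, 39) = 39
n2-1 (Dana): min(19, 48, 39) = 19
n2-2-1 (Priya): max(-36, 44) = 44
n2-2-2 (Priya): max(-6, 43) = 43
n2-2-3 (Priya): max(50, 38, 41) = 50
n2-2 (Dana): min(44, 43, 50) = 43
n2-3-1 (Priya): max(-47, -13, -28) = -13
n2-3-2 (Priya): max(-6, -24, -23, 22) = 22
n2-3 (Dana): min(-13, 22) = -13
n2 (Priya): max(19, 43, -13) = 43
n0 (Dana): min(18, 43) = 18

18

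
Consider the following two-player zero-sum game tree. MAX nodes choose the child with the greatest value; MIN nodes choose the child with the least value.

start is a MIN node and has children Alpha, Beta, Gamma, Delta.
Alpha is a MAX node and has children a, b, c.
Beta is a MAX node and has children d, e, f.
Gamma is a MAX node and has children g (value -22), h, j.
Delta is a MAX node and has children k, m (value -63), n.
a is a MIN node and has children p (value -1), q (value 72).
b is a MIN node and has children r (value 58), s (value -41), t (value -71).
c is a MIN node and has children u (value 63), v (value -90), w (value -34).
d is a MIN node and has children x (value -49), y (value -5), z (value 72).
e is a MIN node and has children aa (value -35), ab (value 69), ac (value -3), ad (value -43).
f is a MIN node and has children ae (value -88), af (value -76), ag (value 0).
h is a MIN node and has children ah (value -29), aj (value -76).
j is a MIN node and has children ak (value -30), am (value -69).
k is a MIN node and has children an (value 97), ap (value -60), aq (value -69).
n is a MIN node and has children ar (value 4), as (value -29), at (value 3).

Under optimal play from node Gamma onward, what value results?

h (MIN): min(-29, -76) = -76
j (MIN): min(-30, -69) = -69
Gamma (MAX): max(-22, -76, -69) = -22

-22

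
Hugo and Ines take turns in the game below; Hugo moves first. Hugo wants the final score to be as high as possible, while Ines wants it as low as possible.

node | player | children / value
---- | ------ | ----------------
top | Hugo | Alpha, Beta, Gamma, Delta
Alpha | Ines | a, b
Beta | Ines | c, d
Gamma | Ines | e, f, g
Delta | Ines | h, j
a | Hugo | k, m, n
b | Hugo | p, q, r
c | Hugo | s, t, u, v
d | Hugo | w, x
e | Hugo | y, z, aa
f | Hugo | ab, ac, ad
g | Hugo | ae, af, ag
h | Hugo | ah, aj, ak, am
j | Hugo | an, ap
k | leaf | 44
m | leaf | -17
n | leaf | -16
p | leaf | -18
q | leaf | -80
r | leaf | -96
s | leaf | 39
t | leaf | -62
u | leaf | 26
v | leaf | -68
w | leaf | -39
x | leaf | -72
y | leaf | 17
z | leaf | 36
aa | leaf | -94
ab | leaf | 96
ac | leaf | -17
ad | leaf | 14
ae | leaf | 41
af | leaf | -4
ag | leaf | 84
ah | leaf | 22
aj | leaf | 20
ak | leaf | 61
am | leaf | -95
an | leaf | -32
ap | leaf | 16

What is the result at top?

a (Hugo): max(44, -17, -16) = 44
b (Hugo): max(-18, -80, -96) = -18
Alpha (Ines): min(44, -18) = -18
c (Hugo): max(39, -62, 26, -68) = 39
d (Hugo): max(-39, -72) = -39
Beta (Ines): min(39, -39) = -39
e (Hugo): max(17, 36, -94) = 36
f (Hugo): max(96, -17, 14) = 96
g (Hugo): max(41, -4, 84) = 84
Gamma (Ines): min(36, 96, 84) = 36
h (Hugo): max(22, 20, 61, -95) = 61
j (Hugo): max(-32, 16) = 16
Delta (Ines): min(61, 16) = 16
top (Hugo): max(-18, -39, 36, 16) = 36

36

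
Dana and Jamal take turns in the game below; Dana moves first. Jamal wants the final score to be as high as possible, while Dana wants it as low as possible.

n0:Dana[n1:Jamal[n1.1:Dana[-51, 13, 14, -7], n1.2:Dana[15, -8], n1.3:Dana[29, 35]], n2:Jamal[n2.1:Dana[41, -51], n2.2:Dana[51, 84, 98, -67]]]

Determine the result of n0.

n1.1 (Dana): min(-51, 13, 14, -7) = -51
n1.2 (Dana): min(15, -8) = -8
n1.3 (Dana): min(29, 35) = 29
n1 (Jamal): max(-51, -8, 29) = 29
n2.1 (Dana): min(41, -51) = -51
n2.2 (Dana): min(51, 84, 98, -67) = -67
n2 (Jamal): max(-51, -67) = -51
n0 (Dana): min(29, -51) = -51

-51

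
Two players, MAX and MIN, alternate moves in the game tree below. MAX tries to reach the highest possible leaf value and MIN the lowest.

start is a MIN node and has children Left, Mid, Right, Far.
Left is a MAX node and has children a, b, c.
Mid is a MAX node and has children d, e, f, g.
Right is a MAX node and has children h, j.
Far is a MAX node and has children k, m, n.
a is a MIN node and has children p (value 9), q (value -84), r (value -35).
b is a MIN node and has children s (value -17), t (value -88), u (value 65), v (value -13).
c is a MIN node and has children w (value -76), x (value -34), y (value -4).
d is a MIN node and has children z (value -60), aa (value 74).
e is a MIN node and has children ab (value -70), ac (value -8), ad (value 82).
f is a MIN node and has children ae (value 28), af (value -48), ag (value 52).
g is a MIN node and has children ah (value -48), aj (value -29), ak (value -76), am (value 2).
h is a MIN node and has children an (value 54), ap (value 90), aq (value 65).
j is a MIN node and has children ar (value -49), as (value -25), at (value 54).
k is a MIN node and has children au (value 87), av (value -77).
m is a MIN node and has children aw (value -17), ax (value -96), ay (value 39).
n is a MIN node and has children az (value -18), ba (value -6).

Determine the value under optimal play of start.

a (MIN): min(9, -84, -35) = -84
b (MIN): min(-17, -88, 65, -13) = -88
c (MIN): min(-76, -34, -4) = -76
Left (MAX): max(-84, -88, -76) = -76
d (MIN): min(-60, 74) = -60
e (MIN): min(-70, -8, 82) = -70
f (MIN): min(28, -48, 52) = -48
g (MIN): min(-48, -29, -76, 2) = -76
Mid (MAX): max(-60, -70, -48, -76) = -48
h (MIN): min(54, 90, 65) = 54
j (MIN): min(-49, -25, 54) = -49
Right (MAX): max(54, -49) = 54
k (MIN): min(87, -77) = -77
m (MIN): min(-17, -96, 39) = -96
n (MIN): min(-18, -6) = -18
Far (MAX): max(-77, -96, -18) = -18
start (MIN): min(-76, -48, 54, -18) = -76

-76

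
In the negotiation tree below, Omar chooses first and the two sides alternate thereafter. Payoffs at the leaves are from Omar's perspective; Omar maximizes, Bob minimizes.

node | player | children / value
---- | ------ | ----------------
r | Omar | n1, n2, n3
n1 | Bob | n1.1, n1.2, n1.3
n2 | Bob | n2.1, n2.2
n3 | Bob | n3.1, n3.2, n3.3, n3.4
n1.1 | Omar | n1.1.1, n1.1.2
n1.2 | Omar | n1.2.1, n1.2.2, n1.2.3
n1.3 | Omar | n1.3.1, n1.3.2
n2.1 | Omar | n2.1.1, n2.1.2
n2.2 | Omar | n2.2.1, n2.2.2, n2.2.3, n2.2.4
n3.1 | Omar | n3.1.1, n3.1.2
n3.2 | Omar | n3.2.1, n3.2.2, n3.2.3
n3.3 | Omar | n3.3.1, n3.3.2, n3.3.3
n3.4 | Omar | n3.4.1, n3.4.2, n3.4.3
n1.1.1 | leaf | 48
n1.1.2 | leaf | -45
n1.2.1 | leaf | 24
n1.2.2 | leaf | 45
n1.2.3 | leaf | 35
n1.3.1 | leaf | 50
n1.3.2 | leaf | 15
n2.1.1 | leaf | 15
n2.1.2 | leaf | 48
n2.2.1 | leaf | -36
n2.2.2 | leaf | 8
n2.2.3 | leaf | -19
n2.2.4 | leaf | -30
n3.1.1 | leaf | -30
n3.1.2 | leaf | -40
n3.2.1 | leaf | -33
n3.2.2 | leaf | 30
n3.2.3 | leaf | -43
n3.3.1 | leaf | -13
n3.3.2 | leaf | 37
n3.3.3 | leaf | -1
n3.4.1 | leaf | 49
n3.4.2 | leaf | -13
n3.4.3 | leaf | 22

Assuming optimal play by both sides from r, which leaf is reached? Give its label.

n1.2.2

n1.1 (Omar): max(48, -45) = 48
n1.2 (Omar): max(24, 45, 35) = 45
n1.3 (Omar): max(50, 15) = 50
n1 (Bob): min(48, 45, 50) = 45
n2.1 (Omar): max(15, 48) = 48
n2.2 (Omar): max(-36, 8, -19, -30) = 8
n2 (Bob): min(48, 8) = 8
n3.1 (Omar): max(-30, -40) = -30
n3.2 (Omar): max(-33, 30, -43) = 30
n3.3 (Omar): max(-13, 37, -1) = 37
n3.4 (Omar): max(49, -13, 22) = 49
n3 (Bob): min(-30, 30, 37, 49) = -30
r (Omar): max(45, 8, -30) = 45
At r, Omar picks n1 (highest: 45).
At n1, Bob picks n1.2 (lowest: 45).
At n1.2, Omar picks n1.2.2 (highest: 45).
Terminal value 45.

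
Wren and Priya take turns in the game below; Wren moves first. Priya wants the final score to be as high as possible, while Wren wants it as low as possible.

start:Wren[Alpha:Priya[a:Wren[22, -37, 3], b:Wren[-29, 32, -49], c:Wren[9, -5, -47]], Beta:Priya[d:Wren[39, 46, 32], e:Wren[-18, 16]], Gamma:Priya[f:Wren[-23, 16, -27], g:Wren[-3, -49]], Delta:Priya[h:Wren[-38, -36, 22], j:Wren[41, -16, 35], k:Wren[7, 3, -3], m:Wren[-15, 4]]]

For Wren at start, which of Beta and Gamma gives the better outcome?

Gamma

d (Wren): min(39, 46, 32) = 32
e (Wren): min(-18, 16) = -18
Beta (Priya): max(32, -18) = 32
f (Wren): min(-23, 16, -27) = -27
g (Wren): min(-3, -49) = -49
Gamma (Priya): max(-27, -49) = -27
Wren prefers the lower value; Beta=32, Gamma=-27. Gamma is better since -27 < 32.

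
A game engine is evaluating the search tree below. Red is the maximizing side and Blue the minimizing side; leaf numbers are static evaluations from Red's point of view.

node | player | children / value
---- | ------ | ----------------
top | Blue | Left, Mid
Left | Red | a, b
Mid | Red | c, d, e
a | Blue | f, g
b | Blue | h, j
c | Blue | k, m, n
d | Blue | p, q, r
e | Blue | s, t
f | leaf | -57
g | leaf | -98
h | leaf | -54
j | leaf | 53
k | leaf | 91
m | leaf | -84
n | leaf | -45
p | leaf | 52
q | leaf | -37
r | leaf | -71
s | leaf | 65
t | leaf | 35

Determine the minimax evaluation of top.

-54

a (Blue): min(-57, -98) = -98
b (Blue): min(-54, 53) = -54
Left (Red): max(-98, -54) = -54
c (Blue): min(91, -84, -45) = -84
d (Blue): min(52, -37, -71) = -71
e (Blue): min(65, 35) = 35
Mid (Red): max(-84, -71, 35) = 35
top (Blue): min(-54, 35) = -54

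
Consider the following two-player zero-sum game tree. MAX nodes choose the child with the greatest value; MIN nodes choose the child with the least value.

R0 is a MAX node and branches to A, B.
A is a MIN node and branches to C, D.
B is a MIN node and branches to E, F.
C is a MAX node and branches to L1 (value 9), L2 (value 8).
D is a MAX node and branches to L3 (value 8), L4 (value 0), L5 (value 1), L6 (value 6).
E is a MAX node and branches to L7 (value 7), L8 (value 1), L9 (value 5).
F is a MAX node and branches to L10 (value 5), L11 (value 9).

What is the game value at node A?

C (MAX): max(9, 8) = 9
D (MAX): max(8, 0, 1, 6) = 8
A (MIN): min(9, 8) = 8

8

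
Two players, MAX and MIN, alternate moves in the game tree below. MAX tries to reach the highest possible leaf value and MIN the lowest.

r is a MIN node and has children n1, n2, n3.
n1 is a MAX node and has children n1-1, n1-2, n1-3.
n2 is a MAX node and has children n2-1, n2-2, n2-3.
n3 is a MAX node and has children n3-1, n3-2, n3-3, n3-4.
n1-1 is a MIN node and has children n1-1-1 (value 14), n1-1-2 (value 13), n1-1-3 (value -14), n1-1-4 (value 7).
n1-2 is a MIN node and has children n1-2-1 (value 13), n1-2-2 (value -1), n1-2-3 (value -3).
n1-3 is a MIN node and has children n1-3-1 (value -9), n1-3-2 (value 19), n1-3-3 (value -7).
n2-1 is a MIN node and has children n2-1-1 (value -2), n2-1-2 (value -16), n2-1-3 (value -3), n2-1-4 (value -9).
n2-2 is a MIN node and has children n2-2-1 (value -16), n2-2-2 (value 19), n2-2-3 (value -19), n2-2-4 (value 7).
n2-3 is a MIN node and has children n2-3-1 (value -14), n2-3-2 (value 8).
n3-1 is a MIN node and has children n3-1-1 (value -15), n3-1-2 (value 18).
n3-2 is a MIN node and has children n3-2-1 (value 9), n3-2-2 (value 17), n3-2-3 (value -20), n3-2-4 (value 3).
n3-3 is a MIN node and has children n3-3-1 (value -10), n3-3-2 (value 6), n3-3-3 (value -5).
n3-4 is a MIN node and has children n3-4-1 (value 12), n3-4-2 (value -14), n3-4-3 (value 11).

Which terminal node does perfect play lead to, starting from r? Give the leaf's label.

n2-3-1

n1-1 (MIN): min(14, 13, -14, 7) = -14
n1-2 (MIN): min(13, -1, -3) = -3
n1-3 (MIN): min(-9, 19, -7) = -9
n1 (MAX): max(-14, -3, -9) = -3
n2-1 (MIN): min(-2, -16, -3, -9) = -16
n2-2 (MIN): min(-16, 19, -19, 7) = -19
n2-3 (MIN): min(-14, 8) = -14
n2 (MAX): max(-16, -19, -14) = -14
n3-1 (MIN): min(-15, 18) = -15
n3-2 (MIN): min(9, 17, -20, 3) = -20
n3-3 (MIN): min(-10, 6, -5) = -10
n3-4 (MIN): min(12, -14, 11) = -14
n3 (MAX): max(-15, -20, -10, -14) = -10
r (MIN): min(-3, -14, -10) = -14
At r, MIN picks n2 (lowest: -14).
At n2, MAX picks n2-3 (highest: -14).
At n2-3, MIN picks n2-3-1 (lowest: -14).
Terminal value -14.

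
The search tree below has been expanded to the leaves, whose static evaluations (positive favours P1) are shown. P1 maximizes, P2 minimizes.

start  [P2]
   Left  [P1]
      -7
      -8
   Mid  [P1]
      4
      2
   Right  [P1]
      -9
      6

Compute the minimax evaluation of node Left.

-7

Left (P1): max(-7, -8) = -7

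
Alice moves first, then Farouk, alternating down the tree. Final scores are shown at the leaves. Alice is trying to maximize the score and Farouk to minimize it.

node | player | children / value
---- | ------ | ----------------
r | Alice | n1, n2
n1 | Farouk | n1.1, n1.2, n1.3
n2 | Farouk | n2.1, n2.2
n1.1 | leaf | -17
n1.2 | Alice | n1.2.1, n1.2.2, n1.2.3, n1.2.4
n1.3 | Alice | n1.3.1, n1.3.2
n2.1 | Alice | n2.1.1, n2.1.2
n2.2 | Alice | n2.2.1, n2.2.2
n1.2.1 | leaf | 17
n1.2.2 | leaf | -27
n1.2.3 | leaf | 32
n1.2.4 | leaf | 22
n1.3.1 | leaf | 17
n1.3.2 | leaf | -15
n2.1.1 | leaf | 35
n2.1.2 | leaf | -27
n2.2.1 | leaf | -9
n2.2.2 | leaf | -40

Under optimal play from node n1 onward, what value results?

n1.2 (Alice): max(17, -27, 32, 22) = 32
n1.3 (Alice): max(17, -15) = 17
n1 (Farouk): min(-17, 32, 17) = -17

-17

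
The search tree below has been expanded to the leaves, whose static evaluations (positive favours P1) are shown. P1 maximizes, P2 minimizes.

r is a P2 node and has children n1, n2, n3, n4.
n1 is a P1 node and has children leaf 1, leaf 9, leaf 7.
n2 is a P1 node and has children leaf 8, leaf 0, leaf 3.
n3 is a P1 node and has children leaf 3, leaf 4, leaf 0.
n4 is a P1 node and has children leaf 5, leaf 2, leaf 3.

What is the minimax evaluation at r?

n1 (P1): max(1, 9, 7) = 9
n2 (P1): max(8, 0, 3) = 8
n3 (P1): max(3, 4, 0) = 4
n4 (P1): max(5, 2, 3) = 5
r (P2): min(9, 8, 4, 5) = 4

4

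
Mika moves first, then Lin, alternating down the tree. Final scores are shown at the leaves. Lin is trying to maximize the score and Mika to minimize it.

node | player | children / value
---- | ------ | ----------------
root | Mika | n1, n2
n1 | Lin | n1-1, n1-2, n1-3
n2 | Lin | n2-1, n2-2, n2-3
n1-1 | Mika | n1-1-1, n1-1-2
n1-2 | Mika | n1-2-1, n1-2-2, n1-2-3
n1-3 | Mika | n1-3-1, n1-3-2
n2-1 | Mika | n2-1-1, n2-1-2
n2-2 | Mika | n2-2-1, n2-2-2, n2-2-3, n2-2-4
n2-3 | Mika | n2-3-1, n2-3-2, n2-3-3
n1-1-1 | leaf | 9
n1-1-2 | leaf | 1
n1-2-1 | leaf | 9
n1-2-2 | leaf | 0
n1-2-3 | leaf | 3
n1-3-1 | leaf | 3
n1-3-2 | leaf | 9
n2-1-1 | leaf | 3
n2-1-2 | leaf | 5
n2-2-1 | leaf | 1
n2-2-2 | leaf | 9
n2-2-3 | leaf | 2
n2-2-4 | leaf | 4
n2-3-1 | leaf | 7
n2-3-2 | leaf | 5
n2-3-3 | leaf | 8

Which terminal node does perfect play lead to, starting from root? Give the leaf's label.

n1-3-1

n1-1 (Mika): min(9, 1) = 1
n1-2 (Mika): min(9, 0, 3) = 0
n1-3 (Mika): min(3, 9) = 3
n1 (Lin): max(1, 0, 3) = 3
n2-1 (Mika): min(3, 5) = 3
n2-2 (Mika): min(1, 9, 2, 4) = 1
n2-3 (Mika): min(7, 5, 8) = 5
n2 (Lin): max(3, 1, 5) = 5
root (Mika): min(3, 5) = 3
At root, Mika picks n1 (lowest: 3).
At n1, Lin picks n1-3 (highest: 3).
At n1-3, Mika picks n1-3-1 (lowest: 3).
Terminal value 3.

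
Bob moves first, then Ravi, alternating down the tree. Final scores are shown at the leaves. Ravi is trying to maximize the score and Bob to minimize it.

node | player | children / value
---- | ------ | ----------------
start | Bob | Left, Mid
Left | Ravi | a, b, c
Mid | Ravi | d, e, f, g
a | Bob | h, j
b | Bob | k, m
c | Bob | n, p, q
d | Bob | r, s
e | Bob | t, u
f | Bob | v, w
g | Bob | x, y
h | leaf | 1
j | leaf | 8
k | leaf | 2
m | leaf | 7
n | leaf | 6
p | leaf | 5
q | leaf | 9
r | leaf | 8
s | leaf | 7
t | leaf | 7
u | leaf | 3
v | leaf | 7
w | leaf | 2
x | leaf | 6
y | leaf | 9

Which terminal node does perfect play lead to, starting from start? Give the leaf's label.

p

a (Bob): min(1, 8) = 1
b (Bob): min(2, 7) = 2
c (Bob): min(6, 5, 9) = 5
Left (Ravi): max(1, 2, 5) = 5
d (Bob): min(8, 7) = 7
e (Bob): min(7, 3) = 3
f (Bob): min(7, 2) = 2
g (Bob): min(6, 9) = 6
Mid (Ravi): max(7, 3, 2, 6) = 7
start (Bob): min(5, 7) = 5
At start, Bob picks Left (lowest: 5).
At Left, Ravi picks c (highest: 5).
At c, Bob picks p (lowest: 5).
Terminal value 5.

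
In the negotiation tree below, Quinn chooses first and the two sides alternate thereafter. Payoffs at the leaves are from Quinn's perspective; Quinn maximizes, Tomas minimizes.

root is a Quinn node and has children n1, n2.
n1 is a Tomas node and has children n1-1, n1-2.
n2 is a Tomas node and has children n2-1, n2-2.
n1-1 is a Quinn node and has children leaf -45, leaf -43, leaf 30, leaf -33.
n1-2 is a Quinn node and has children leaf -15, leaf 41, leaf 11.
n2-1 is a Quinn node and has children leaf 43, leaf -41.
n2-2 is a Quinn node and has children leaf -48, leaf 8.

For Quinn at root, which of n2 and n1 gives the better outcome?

n1

n2-1 (Quinn): max(43, -41) = 43
n2-2 (Quinn): max(-48, 8) = 8
n2 (Tomas): min(43, 8) = 8
n1-1 (Quinn): max(-45, -43, 30, -33) = 30
n1-2 (Quinn): max(-15, 41, 11) = 41
n1 (Tomas): min(30, 41) = 30
Quinn prefers the higher value; n2=8, n1=30. n1 is better since 30 > 8.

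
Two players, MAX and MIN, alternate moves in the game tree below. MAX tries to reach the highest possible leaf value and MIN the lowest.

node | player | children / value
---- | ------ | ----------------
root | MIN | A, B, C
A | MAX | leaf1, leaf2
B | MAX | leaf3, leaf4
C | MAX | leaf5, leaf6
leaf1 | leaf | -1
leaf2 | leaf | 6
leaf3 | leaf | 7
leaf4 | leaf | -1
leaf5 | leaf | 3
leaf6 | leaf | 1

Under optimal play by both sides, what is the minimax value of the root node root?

3

A (MAX): max(-1, 6) = 6
B (MAX): max(7, -1) = 7
C (MAX): max(3, 1) = 3
root (MIN): min(6, 7, 3) = 3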